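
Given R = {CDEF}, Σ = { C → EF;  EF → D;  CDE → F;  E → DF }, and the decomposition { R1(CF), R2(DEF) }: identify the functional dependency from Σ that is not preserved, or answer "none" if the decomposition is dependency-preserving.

C → EF

Check C → EF: no single fragment contains all of {CEF}, and the restricted closure of {C} across the fragments never reaches {EF}.
EF → D is preserved.
CDE → F is preserved.
E → DF is preserved.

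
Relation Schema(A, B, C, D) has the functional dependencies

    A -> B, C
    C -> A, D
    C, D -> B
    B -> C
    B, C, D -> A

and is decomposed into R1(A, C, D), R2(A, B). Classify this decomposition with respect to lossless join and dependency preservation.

Lossless test: (A)⁺ = {A, B, C, D}, which contains all of one fragment — lossless.
Dependency preservation: A → B, C; C, D → B; B → C; B, C, D → A are not contained in any single fragment, but the restricted closure of each left-hand side across the fragments still reaches the right-hand side; the remaining FDs each lie inside some fragment. All dependencies are preserved.

lossless and dependency-preserving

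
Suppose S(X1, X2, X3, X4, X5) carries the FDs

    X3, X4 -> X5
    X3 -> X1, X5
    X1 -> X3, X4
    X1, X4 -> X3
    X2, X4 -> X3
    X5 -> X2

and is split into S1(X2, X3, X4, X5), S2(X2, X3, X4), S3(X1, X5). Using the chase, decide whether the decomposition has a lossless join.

Chase test. Columns are X1, X2, X3, X4, X5; row i has aⱼ where attribute j ∈ Si, else bᵢⱼ.
Initial tableau (one row per fragment):
  row 1: b11 a2 a3 a4 a5
  row 2: b21 a2 a3 a4 b25
  row 3: a1 b32 b33 b34 a5
Rows 1 and 2 agree on X3, X4; apply X3, X4→X5 and equate their X5 entries.
Rows 1 and 2 agree on X3; apply X3→X1, X5 and equate their X1, X5 entries.
Rows 1 and 3 agree on X5; apply X5→X2 and equate their X2 entries.
No row becomes fully distinguished — the join is lossy.

No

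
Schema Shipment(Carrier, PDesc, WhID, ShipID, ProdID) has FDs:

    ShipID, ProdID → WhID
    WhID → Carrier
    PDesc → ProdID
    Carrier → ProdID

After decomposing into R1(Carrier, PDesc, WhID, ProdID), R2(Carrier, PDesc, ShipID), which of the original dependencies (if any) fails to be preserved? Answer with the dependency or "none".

Check ShipID, ProdID → WhID: no single fragment contains all of {WhID, ShipID, ProdID}, and the restricted closure of {ShipID, ProdID} across the fragments never reaches {WhID}.
WhID → Carrier is preserved.
PDesc → ProdID is preserved.
Carrier → ProdID is preserved.

ShipID, ProdID → WhID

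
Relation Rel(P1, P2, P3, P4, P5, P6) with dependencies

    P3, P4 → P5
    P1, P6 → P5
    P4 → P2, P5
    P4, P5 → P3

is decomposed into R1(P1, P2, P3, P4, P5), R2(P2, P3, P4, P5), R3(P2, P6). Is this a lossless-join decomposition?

Chase test. Columns are P1, P2, P3, P4, P5, P6; row i has aⱼ where attribute j ∈ Ri, else bᵢⱼ.
Initial tableau (one row per fragment):
  row 1: a1 a2 a3 a4 a5 b16
  row 2: b21 a2 a3 a4 a5 b26
  row 3: b31 a2 b33 b34 b35 a6
No row becomes fully distinguished — the join is lossy.

No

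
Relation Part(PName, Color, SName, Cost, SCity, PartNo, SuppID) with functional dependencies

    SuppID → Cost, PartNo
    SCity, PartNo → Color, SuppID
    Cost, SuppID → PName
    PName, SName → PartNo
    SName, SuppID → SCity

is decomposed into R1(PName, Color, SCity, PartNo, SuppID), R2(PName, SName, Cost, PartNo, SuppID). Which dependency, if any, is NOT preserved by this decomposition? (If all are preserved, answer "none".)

SName, SuppID → SCity

Check SName, SuppID → SCity: no single fragment contains all of {SName, SCity, SuppID}, and the restricted closure of {SName, SuppID} across the fragments never reaches {SCity}.
SuppID → Cost, PartNo is preserved.
SCity, PartNo → Color, SuppID is preserved.
Cost, SuppID → PName is preserved.
PName, SName → PartNo is preserved.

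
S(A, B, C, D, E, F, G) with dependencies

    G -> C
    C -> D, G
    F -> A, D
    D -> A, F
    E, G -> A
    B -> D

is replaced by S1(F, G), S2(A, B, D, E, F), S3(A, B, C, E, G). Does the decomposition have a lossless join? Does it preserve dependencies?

lossless and dependency-preserving

Lossless test (chase): Rows 1 and 3 agree on G; apply G→C and equate their C entries. Rows 1 and 3 agree on C; apply C→D, G and equate their D, G entries. Rows 1 and 2 agree on F; apply F→A, D and equate their A, D entries. Rows 1 and 3 agree on D; apply D→A, F and equate their A, F entries. Row 3 is now all distinguished symbols — the join is lossless.
Dependency preservation: C → D, G is not contained in any single fragment, but the restricted closure of its left-hand side across the fragments still reaches the right-hand side; the remaining FDs each lie inside some fragment. All dependencies are preserved.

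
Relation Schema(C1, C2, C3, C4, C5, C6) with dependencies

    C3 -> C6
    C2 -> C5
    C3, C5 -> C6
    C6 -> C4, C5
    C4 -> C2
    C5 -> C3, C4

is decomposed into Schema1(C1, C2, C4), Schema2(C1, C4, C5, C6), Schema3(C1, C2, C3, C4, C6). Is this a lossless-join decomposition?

Yes

Chase test. Columns are C1, C2, C3, C4, C5, C6; row i has aⱼ where attribute j ∈ Schemai, else bᵢⱼ.
Initial tableau (one row per fragment):
  row 1: a1 a2 b13 a4 b15 b16
  row 2: a1 b22 b23 a4 a5 a6
  row 3: a1 a2 a3 a4 b35 a6
Rows 1 and 3 agree on C2; apply C2→C5 and equate their C5 entries.
Rows 2 and 3 agree on C6; apply C6→C4, C5 and equate their C4, C5 entries.
Rows 1 and 2 agree on C4; apply C4→C2 and equate their C2 entries.
Rows 1 and 2 agree on C5; apply C5→C3, C4 and equate their C3, C4 entries.
Rows 1 and 3 agree on C5; apply C5→C3, C4 and equate their C3, C4 entries.
Rows 1 and 2 agree on C3; apply C3→C6 and equate their C6 entries.
Row 1 is now all distinguished symbols — the join is lossless.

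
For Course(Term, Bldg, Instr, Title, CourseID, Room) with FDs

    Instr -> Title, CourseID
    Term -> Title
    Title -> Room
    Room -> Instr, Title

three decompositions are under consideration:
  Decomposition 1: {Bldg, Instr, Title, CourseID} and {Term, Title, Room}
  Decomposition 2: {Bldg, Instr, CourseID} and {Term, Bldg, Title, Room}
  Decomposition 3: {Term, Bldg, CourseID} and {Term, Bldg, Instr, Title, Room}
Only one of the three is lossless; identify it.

Decomposition 1: common = {Title}, closure = {Instr, Title, CourseID, Room} → lossy.
Decomposition 2: common = {Bldg}, closure = {Bldg} → lossy.
Decomposition 3: common = {Term, Bldg}, closure = {Term, Bldg, Instr, Title, CourseID, Room} → lossless.

Decomposition 3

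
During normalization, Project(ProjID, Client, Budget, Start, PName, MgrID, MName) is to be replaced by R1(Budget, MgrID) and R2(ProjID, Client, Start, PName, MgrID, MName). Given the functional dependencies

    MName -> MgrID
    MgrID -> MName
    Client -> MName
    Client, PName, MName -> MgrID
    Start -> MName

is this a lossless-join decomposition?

Common attributes: R1 ∩ R2 = {MgrID}.
Closure of {MgrID}: MgrID → MName applies, adding MName. So (MgrID)⁺ = {MgrID, MName}.
The closure contains neither all of R1 = {Budget, MgrID} nor all of R2 = {ProjID, Client, Start, PName, MgrID, MName}, so the common attributes are not a superkey of either fragment. The join is lossy.

No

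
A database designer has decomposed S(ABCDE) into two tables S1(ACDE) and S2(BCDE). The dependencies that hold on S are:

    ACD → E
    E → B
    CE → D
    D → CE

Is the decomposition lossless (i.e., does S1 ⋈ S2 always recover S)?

Common attributes: S1 ∩ S2 = {CDE}.
Closure of {CDE}: E → B applies, adding B. So (CDE)⁺ = {BCDE}.
This closure contains every attribute of S2, so S1 ∩ S2 → S2. The join is lossless.

Yes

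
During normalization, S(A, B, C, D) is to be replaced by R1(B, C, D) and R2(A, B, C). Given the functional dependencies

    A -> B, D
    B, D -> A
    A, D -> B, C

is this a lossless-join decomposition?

No

Common attributes: R1 ∩ R2 = {B, C}.
No dependency enlarges {B, C}, so (B, C)⁺ = {B, C}.
The closure contains neither all of R1 = {B, C, D} nor all of R2 = {A, B, C}, so the common attributes are not a superkey of either fragment. The join is lossy.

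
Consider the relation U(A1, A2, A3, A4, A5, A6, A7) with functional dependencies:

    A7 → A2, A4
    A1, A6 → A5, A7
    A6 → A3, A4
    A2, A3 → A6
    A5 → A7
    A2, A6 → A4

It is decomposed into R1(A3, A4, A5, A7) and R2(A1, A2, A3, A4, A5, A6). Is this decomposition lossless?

Yes

Common attributes: R1 ∩ R2 = {A3, A4, A5}.
Closure of {A3, A4, A5}: A5 → A7 applies, adding A7; A7 → A2, A4 applies, adding A2; A2, A3 → A6 applies, adding A6. So (A3, A4, A5)⁺ = {A2, A3, A4, A5, A6, A7}.
This closure contains every attribute of R1, so R1 ∩ R2 → R1. The join is lossless.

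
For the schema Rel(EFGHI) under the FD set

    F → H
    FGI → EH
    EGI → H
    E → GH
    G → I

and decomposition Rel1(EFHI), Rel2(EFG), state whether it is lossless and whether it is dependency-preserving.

lossless but not dependency-preserving

Lossless test: (EF)⁺ = {EFGHI}, which contains all of one fragment — lossless.
Dependency preservation: the restricted closure of {G} across the fragments never reaches {I}, so G → I cannot be enforced without a join — not preserved.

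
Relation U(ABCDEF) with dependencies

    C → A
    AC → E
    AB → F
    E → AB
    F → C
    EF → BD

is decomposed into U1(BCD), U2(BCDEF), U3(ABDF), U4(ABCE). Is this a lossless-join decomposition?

Chase test. Columns are ABCDEF; row i has aⱼ where attribute j ∈ Ui, else bᵢⱼ.
Initial tableau (one row per fragment):
  row 1: b11 a2 a3 a4 b15 b16
  row 2: b21 a2 a3 a4 a5 a6
  row 3: a1 a2 b33 a4 b35 a6
  row 4: a1 a2 a3 b44 a5 b46
Rows 1 and 2 agree on C; apply C→A and equate their A entries.
Rows 1 and 4 agree on C; apply C→A and equate their A entries.
Rows 1 and 2 agree on AC; apply AC→E and equate their E entries.
Rows 1 and 2 agree on AB; apply AB→F and equate their F entries.
Rows 1 and 4 agree on AB; apply AB→F and equate their F entries.
Rows 1 and 3 agree on F; apply F→C and equate their C entries.
Rows 1 and 4 agree on EF; apply EF→BD and equate their BD entries.
Rows 1 and 3 agree on AC; apply AC→E and equate their E entries.
Row 1 is now all distinguished symbols — the join is lossless.

Yes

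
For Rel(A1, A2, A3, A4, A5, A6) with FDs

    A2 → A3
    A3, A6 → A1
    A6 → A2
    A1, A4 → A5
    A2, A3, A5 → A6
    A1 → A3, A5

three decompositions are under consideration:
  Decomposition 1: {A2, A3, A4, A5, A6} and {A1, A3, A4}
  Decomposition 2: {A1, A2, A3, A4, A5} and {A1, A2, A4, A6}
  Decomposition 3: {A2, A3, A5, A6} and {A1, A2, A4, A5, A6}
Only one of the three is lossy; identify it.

Decomposition 1: common = {A3, A4}, closure = {A3, A4} → lossy.
Decomposition 2: common = {A1, A2, A4}, closure = {A1, A2, A3, A4, A5, A6} → lossless.
Decomposition 3: common = {A2, A5, A6}, closure = {A1, A2, A3, A5, A6} → lossless.

Decomposition 1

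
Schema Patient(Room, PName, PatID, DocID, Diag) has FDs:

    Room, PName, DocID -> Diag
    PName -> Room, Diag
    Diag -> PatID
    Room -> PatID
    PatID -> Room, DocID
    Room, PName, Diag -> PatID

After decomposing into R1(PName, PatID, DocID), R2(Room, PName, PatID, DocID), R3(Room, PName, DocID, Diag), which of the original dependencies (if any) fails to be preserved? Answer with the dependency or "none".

none

Room, PName, DocID → Diag lies within R3.
PName → Room, Diag lies within R3.
Diag → PatID: restricted closure across fragments reaches PatID.
Room → PatID lies within R2.
PatID → Room, DocID lies within R2.
Room, PName, Diag → PatID: restricted closure across fragments reaches PatID.
Every dependency is enforceable on the fragments, so the decomposition is dependency-preserving.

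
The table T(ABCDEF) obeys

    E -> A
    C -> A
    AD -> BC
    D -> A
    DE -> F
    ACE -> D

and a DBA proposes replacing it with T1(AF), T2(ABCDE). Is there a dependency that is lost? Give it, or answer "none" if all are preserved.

Check DE → F: no single fragment contains all of {DEF}, and the restricted closure of {DE} across the fragments never reaches {F}.
E → A is preserved.
C → A is preserved.
AD → BC is preserved.
D → A is preserved.
ACE → D is preserved.

DE -> F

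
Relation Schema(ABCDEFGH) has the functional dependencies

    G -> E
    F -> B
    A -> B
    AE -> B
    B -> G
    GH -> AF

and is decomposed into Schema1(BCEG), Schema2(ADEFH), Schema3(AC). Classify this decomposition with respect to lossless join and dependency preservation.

Lossless test (chase): Rows 2 and 3 agree on A; apply A→B and equate their B entries. Rows 2 and 3 agree on B; apply B→G and equate their G entries. Rows 2 and 3 agree on G; apply G→E and equate their E entries. No row becomes fully distinguished — the join is lossy.
Dependency preservation: the restricted closure of {F} across the fragments never reaches {B}, so F → B cannot be enforced without a join — not preserved.

lossy and not dependency-preserving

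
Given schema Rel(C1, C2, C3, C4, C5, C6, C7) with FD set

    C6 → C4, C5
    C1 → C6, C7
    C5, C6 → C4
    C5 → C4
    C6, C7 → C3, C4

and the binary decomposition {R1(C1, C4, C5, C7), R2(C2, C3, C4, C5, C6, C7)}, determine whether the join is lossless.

No

Common attributes: R1 ∩ R2 = {C4, C5, C7}.
No dependency enlarges {C4, C5, C7}, so (C4, C5, C7)⁺ = {C4, C5, C7}.
The closure contains neither all of R1 = {C1, C4, C5, C7} nor all of R2 = {C2, C3, C4, C5, C6, C7}, so the common attributes are not a superkey of either fragment. The join is lossy.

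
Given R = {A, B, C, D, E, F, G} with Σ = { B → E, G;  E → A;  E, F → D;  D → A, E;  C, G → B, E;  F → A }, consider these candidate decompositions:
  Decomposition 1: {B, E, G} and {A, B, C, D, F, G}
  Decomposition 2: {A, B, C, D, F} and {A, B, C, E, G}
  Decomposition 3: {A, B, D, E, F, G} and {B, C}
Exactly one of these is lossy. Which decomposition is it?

Decomposition 3

Decomposition 1: common = {B, G}, closure = {A, B, E, G} → lossless.
Decomposition 2: common = {A, B, C}, closure = {A, B, C, E, G} → lossless.
Decomposition 3: common = {B}, closure = {A, B, E, G} → lossy.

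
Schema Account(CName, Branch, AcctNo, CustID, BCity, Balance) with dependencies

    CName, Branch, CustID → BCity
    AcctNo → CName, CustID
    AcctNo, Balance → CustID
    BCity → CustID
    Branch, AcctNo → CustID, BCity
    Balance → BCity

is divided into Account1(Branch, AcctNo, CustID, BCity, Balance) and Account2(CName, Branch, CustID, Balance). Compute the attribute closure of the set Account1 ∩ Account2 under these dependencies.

Account1 ∩ Account2 = {Branch, CustID, Balance}.
Balance → BCity applies, adding BCity
Closure: {Branch, CustID, BCity, Balance}.

Branch, CustID, BCity, Balance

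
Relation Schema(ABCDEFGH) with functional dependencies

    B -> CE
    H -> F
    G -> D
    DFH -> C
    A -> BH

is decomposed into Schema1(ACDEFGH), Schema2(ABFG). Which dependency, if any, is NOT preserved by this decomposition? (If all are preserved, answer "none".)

B -> CE

Check B → CE: no single fragment contains all of {BCE}, and the restricted closure of {B} across the fragments never reaches {CE}.
H → F is preserved.
G → D is preserved.
DFH → C is preserved.
A → BH is preserved.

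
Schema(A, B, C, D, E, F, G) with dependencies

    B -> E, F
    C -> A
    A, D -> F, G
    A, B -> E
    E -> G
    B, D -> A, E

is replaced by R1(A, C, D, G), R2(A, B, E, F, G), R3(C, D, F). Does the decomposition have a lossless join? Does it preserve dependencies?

lossy and not dependency-preserving

Lossless test (chase): Rows 1 and 3 agree on C; apply C→A and equate their A entries. Rows 1 and 3 agree on A, D; apply A, D→F, G and equate their F, G entries. No row becomes fully distinguished — the join is lossy.
Dependency preservation: the restricted closure of {A, D} across the fragments never reaches {F, G}, so A, D → F, G cannot be enforced without a join — not preserved.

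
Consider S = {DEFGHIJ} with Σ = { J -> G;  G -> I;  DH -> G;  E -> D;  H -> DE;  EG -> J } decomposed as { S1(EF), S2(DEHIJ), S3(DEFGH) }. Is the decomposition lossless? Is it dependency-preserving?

lossless but not dependency-preserving

Lossless test (chase): Rows 2 and 3 agree on DH; apply DH→G and equate their G entries. Rows 1 and 2 agree on E; apply E→D and equate their D entries. Rows 2 and 3 agree on EG; apply EG→J and equate their J entries. Rows 2 and 3 agree on G; apply G→I and equate their I entries. Row 3 is now all distinguished symbols — the join is lossless.
Dependency preservation: the restricted closure of {J} across the fragments never reaches {G}, so J → G cannot be enforced without a join — not preserved.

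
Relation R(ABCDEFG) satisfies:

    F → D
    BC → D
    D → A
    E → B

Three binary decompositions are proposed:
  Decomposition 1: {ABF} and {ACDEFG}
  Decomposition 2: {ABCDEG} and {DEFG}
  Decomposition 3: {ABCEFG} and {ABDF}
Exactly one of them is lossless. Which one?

Decomposition 1: common = {AF}, closure = {ADF} → lossy.
Decomposition 2: common = {DEG}, closure = {ABDEG} → lossy.
Decomposition 3: common = {ABF}, closure = {ABDF} → lossless.

Decomposition 3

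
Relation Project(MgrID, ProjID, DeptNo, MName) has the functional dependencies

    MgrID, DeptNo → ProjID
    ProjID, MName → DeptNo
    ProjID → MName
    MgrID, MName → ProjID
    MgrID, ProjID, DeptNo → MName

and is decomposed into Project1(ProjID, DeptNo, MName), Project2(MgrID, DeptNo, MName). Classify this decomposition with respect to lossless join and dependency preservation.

Lossless test: (DeptNo, MName)⁺ = {DeptNo, MName}, which is a superkey of neither fragment — lossy.
Dependency preservation: the restricted closure of {MgrID, DeptNo} across the fragments never reaches {ProjID}, so MgrID, DeptNo → ProjID cannot be enforced without a join — not preserved.

lossy and not dependency-preserving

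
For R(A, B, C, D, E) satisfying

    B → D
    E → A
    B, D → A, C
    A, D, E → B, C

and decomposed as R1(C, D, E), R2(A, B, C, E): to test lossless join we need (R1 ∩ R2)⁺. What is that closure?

A, C, E

R1 ∩ R2 = {C, E}.
E → A applies, adding A
Closure: {A, C, E}.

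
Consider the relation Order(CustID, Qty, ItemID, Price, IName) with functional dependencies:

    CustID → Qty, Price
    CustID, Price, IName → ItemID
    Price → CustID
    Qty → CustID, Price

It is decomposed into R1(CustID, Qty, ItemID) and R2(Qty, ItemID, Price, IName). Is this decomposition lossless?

Common attributes: R1 ∩ R2 = {Qty, ItemID}.
Closure of {Qty, ItemID}: Qty → CustID, Price applies, adding CustID, Price. So (Qty, ItemID)⁺ = {CustID, Qty, ItemID, Price}.
This closure contains every attribute of R1, so R1 ∩ R2 → R1. The join is lossless.

Yes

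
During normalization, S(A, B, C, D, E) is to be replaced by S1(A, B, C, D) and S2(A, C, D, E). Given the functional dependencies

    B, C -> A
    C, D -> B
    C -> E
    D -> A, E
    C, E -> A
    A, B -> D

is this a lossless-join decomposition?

Yes

Common attributes: S1 ∩ S2 = {A, C, D}.
Closure of {A, C, D}: C, D → B applies, adding B; C → E applies, adding E. So (A, C, D)⁺ = {A, B, C, D, E}.
This closure contains every attribute of S1, so S1 ∩ S2 → S1. The join is lossless.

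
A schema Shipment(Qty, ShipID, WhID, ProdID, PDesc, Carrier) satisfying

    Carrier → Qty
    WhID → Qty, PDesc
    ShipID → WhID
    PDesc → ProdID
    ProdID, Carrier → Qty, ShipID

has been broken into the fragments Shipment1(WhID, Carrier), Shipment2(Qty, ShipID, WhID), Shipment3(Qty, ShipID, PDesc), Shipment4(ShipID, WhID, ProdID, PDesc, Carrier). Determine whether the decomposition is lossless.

Yes

Chase test. Columns are Qty, ShipID, WhID, ProdID, PDesc, Carrier; row i has aⱼ where attribute j ∈ Shipmenti, else bᵢⱼ.
Initial tableau (one row per fragment):
  row 1: b11 b12 a3 b14 b15 a6
  row 2: a1 a2 a3 b24 b25 b26
  row 3: a1 a2 b33 b34 a5 b36
  row 4: b41 a2 a3 a4 a5 a6
Rows 1 and 4 agree on Carrier; apply Carrier→Qty and equate their Qty entries.
Rows 1 and 2 agree on WhID; apply WhID→Qty, PDesc and equate their Qty, PDesc entries.
Rows 1 and 4 agree on WhID; apply WhID→Qty, PDesc and equate their Qty, PDesc entries.
Rows 2 and 3 agree on ShipID; apply ShipID→WhID and equate their WhID entries.
Rows 1 and 2 agree on PDesc; apply PDesc→ProdID and equate their ProdID entries.
Rows 1 and 3 agree on PDesc; apply PDesc→ProdID and equate their ProdID entries.
Rows 1 and 4 agree on PDesc; apply PDesc→ProdID and equate their ProdID entries.
Rows 1 and 4 agree on ProdID, Carrier; apply ProdID, Carrier→Qty, ShipID and equate their Qty, ShipID entries.
Row 1 is now all distinguished symbols — the join is lossless.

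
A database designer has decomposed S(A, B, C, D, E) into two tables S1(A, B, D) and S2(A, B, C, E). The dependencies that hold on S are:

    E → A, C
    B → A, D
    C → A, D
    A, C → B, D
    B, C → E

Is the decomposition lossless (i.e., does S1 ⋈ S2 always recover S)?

Common attributes: S1 ∩ S2 = {A, B}.
Closure of {A, B}: B → A, D applies, adding D. So (A, B)⁺ = {A, B, D}.
This closure contains every attribute of S1, so S1 ∩ S2 → S1. The join is lossless.

Yes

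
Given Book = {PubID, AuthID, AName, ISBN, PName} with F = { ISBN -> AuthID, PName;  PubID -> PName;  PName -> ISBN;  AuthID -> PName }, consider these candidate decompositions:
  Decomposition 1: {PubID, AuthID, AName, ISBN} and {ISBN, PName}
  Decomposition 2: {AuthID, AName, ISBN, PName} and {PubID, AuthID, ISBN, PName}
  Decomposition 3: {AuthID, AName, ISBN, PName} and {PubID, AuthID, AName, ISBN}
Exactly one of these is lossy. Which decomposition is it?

Decomposition 2

Decomposition 1: common = {ISBN}, closure = {AuthID, ISBN, PName} → lossless.
Decomposition 2: common = {AuthID, ISBN, PName}, closure = {AuthID, ISBN, PName} → lossy.
Decomposition 3: common = {AuthID, AName, ISBN}, closure = {AuthID, AName, ISBN, PName} → lossless.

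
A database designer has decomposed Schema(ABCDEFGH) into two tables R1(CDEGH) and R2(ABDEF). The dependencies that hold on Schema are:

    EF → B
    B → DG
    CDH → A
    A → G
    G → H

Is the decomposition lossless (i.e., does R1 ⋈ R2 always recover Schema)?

Common attributes: R1 ∩ R2 = {DE}.
No dependency enlarges {DE}, so (DE)⁺ = {DE}.
The closure contains neither all of R1 = {CDEGH} nor all of R2 = {ABDEF}, so the common attributes are not a superkey of either fragment. The join is lossy.

No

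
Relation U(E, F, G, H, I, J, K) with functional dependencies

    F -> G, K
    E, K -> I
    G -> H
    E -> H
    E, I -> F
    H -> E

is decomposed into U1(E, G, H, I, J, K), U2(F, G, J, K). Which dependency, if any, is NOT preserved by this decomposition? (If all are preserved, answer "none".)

none

F → G, K lies within U2.
E, K → I lies within U1.
G → H lies within U1.
E → H lies within U1.
E, I → F: restricted closure across fragments reaches F.
H → E lies within U1.
Every dependency is enforceable on the fragments, so the decomposition is dependency-preserving.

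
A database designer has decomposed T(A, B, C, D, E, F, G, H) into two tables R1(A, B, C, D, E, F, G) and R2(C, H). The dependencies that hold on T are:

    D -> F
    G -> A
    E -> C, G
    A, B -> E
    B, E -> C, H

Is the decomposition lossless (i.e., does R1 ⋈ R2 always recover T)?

No

Common attributes: R1 ∩ R2 = {C}.
No dependency enlarges {C}, so (C)⁺ = {C}.
The closure contains neither all of R1 = {A, B, C, D, E, F, G} nor all of R2 = {C, H}, so the common attributes are not a superkey of either fragment. The join is lossy.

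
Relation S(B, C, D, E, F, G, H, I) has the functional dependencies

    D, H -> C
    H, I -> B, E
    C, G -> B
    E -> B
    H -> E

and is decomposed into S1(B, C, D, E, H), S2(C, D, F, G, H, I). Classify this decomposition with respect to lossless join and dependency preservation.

lossless but not dependency-preserving

Lossless test: (C, D, H)⁺ = {B, C, D, E, H}, which contains all of one fragment — lossless.
Dependency preservation: the restricted closure of {C, G} across the fragments never reaches {B}, so C, G → B cannot be enforced without a join — not preserved.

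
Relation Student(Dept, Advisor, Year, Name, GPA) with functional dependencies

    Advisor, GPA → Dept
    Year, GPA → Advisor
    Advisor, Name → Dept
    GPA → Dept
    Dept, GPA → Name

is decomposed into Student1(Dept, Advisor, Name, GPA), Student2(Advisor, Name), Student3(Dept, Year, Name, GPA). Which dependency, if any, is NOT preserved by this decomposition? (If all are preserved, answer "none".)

Year, GPA → Advisor

Check Year, GPA → Advisor: no single fragment contains all of {Advisor, Year, GPA}, and the restricted closure of {Year, GPA} across the fragments never reaches {Advisor}.
Advisor, GPA → Dept is preserved.
Advisor, Name → Dept is preserved.
GPA → Dept is preserved.
Dept, GPA → Name is preserved.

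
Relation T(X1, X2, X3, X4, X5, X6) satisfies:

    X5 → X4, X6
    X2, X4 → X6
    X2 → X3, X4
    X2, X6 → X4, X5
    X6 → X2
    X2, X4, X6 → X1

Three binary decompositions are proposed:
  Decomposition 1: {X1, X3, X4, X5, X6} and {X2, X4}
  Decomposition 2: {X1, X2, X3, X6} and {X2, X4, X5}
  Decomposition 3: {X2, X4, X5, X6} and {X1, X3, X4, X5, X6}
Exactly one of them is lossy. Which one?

Decomposition 1: common = {X4}, closure = {X4} → lossy.
Decomposition 2: common = {X2}, closure = {X1, X2, X3, X4, X5, X6} → lossless.
Decomposition 3: common = {X4, X5, X6}, closure = {X1, X2, X3, X4, X5, X6} → lossless.

Decomposition 1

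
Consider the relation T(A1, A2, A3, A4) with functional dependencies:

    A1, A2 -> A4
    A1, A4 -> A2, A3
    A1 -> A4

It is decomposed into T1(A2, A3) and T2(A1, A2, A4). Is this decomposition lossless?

No

Common attributes: T1 ∩ T2 = {A2}.
No dependency enlarges {A2}, so (A2)⁺ = {A2}.
The closure contains neither all of T1 = {A2, A3} nor all of T2 = {A1, A2, A4}, so the common attributes are not a superkey of either fragment. The join is lossy.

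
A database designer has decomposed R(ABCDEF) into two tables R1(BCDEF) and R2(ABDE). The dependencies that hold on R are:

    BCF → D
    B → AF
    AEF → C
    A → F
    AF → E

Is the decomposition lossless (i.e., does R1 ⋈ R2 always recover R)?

Yes

Common attributes: R1 ∩ R2 = {BDE}.
Closure of {BDE}: B → AF applies, adding AF; AEF → C applies, adding C. So (BDE)⁺ = {ABCDEF}.
This closure contains every attribute of R1, so R1 ∩ R2 → R1. The join is lossless.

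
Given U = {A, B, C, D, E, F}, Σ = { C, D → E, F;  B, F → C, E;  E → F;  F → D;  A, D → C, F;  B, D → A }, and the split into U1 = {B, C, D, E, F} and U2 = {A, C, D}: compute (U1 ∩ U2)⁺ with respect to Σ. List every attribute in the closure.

U1 ∩ U2 = {C, D}.
C, D → E, F applies, adding E, F
Closure: {C, D, E, F}.

C, D, E, F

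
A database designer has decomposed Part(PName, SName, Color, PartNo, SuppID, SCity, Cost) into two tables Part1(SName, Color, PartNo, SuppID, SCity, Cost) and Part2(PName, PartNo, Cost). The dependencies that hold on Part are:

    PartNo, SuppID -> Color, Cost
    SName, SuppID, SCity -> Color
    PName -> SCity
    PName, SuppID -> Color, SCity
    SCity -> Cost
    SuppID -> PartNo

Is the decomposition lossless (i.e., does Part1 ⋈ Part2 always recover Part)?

Common attributes: Part1 ∩ Part2 = {PartNo, Cost}.
No dependency enlarges {PartNo, Cost}, so (PartNo, Cost)⁺ = {PartNo, Cost}.
The closure contains neither all of Part1 = {SName, Color, PartNo, SuppID, SCity, Cost} nor all of Part2 = {PName, PartNo, Cost}, so the common attributes are not a superkey of either fragment. The join is lossy.

No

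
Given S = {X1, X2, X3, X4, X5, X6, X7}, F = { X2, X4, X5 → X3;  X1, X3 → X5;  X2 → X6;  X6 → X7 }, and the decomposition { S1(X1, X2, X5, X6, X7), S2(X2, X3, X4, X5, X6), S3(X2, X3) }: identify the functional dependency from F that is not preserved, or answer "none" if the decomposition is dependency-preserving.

Check X1, X3 → X5: no single fragment contains all of {X1, X3, X5}, and the restricted closure of {X1, X3} across the fragments never reaches {X5}.
X2, X4, X5 → X3 is preserved.
X2 → X6 is preserved.
X6 → X7 is preserved.

X1, X3 → X5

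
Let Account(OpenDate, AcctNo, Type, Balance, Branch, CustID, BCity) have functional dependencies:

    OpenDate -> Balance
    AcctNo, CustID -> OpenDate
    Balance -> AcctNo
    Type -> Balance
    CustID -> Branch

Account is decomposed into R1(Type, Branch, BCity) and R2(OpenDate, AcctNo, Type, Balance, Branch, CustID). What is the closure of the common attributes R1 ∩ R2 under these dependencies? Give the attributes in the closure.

AcctNo, Type, Balance, Branch

R1 ∩ R2 = {Type, Branch}.
Type → Balance applies, adding Balance
Balance → AcctNo applies, adding AcctNo
Closure: {AcctNo, Type, Balance, Branch}.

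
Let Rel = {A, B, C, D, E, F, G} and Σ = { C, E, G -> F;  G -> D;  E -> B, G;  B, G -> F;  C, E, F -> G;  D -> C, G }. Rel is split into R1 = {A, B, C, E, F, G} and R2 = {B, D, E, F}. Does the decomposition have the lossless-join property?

Yes

Common attributes: R1 ∩ R2 = {B, E, F}.
Closure of {B, E, F}: E → B, G applies, adding G; G → D applies, adding D; D → C, G applies, adding C. So (B, E, F)⁺ = {B, C, D, E, F, G}.
This closure contains every attribute of R2, so R1 ∩ R2 → R2. The join is lossless.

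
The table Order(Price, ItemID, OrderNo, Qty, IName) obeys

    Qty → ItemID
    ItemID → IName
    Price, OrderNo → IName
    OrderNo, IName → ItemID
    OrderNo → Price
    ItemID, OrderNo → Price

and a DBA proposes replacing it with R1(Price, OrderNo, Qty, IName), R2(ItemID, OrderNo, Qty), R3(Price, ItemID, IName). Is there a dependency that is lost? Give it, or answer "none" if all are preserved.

Qty → ItemID lies within R2.
ItemID → IName lies within R3.
Price, OrderNo → IName lies within R1.
OrderNo, IName → ItemID: restricted closure across fragments reaches ItemID.
OrderNo → Price lies within R1.
ItemID, OrderNo → Price: restricted closure across fragments reaches Price.
Every dependency is enforceable on the fragments, so the decomposition is dependency-preserving.

none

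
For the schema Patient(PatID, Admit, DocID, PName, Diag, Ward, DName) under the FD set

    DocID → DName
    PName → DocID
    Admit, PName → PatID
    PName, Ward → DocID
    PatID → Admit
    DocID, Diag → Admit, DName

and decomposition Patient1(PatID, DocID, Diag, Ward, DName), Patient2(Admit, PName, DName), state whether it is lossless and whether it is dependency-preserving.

Lossless test: (DName)⁺ = {DName}, which is a superkey of neither fragment — lossy.
Dependency preservation: the restricted closure of {PName} across the fragments never reaches {DocID}, so PName → DocID cannot be enforced without a join — not preserved.

lossy and not dependency-preserving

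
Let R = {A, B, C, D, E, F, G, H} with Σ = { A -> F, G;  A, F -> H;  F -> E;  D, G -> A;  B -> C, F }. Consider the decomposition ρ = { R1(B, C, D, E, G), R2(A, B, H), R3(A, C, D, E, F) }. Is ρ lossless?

Chase test. Columns are A, B, C, D, E, F, G, H; row i has aⱼ where attribute j ∈ Ri, else bᵢⱼ.
Initial tableau (one row per fragment):
  row 1: b11 a2 a3 a4 a5 b16 a7 b18
  row 2: a1 a2 b23 b24 b25 b26 b27 a8
  row 3: a1 b32 a3 a4 a5 a6 b37 b38
Rows 2 and 3 agree on A; apply A→F, G and equate their F, G entries.
Rows 2 and 3 agree on A, F; apply A, F→H and equate their H entries.
Rows 2 and 3 agree on F; apply F→E and equate their E entries.
Rows 1 and 2 agree on B; apply B→C, F and equate their C, F entries.
No row becomes fully distinguished — the join is lossy.

No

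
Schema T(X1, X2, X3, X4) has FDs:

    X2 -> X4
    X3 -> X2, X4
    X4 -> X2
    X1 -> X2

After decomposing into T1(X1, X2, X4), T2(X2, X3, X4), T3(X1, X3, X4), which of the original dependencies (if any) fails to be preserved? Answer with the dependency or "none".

X2 → X4 lies within T1.
X3 → X2, X4 lies within T2.
X4 → X2 lies within T1.
X1 → X2 lies within T1.
Every dependency is enforceable on the fragments, so the decomposition is dependency-preserving.

none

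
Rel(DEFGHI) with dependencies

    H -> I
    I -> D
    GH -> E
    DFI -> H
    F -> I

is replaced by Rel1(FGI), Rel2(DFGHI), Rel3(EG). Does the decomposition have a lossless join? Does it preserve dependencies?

Lossless test (chase): Rows 1 and 2 agree on I; apply I→D and equate their D entries. Rows 1 and 2 agree on DFI; apply DFI→H and equate their H entries. Rows 1 and 2 agree on GH; apply GH→E and equate their E entries. No row becomes fully distinguished — the join is lossy.
Dependency preservation: the restricted closure of {GH} across the fragments never reaches {E}, so GH → E cannot be enforced without a join — not preserved.

lossy and not dependency-preserving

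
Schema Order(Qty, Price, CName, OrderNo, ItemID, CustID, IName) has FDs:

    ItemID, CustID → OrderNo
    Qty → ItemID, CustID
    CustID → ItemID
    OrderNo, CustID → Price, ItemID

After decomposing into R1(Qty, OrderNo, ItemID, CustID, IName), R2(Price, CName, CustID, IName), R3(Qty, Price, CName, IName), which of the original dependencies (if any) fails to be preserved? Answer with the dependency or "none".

none

ItemID, CustID → OrderNo lies within R1.
Qty → ItemID, CustID lies within R1.
CustID → ItemID lies within R1.
OrderNo, CustID → Price, ItemID: restricted closure across fragments reaches Price, ItemID.
Every dependency is enforceable on the fragments, so the decomposition is dependency-preserving.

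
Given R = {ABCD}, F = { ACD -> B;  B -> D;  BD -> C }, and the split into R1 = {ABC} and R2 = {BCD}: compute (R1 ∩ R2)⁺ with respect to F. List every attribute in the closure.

BCD

R1 ∩ R2 = {BC}.
B → D applies, adding D
Closure: {BCD}.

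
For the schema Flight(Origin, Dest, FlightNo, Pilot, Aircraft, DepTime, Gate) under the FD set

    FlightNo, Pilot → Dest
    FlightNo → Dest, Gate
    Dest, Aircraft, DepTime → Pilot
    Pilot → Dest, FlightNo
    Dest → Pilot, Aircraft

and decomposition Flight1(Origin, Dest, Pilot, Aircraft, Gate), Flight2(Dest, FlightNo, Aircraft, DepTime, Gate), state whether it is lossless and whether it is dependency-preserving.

Lossless test: (Dest, Aircraft, Gate)⁺ = {Dest, FlightNo, Pilot, Aircraft, Gate}, which is a superkey of neither fragment — lossy.
Dependency preservation: FlightNo, Pilot → Dest; Dest, Aircraft, DepTime → Pilot; Pilot → Dest, FlightNo are not contained in any single fragment, but the restricted closure of each left-hand side across the fragments still reaches the right-hand side; the remaining FDs each lie inside some fragment. All dependencies are preserved.

lossy but dependency-preserving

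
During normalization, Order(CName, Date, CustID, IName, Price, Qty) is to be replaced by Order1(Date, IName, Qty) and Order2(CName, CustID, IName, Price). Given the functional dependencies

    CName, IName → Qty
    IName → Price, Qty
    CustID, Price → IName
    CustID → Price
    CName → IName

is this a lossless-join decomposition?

Common attributes: Order1 ∩ Order2 = {IName}.
Closure of {IName}: IName → Price, Qty applies, adding Price, Qty. So (IName)⁺ = {IName, Price, Qty}.
The closure contains neither all of Order1 = {Date, IName, Qty} nor all of Order2 = {CName, CustID, IName, Price}, so the common attributes are not a superkey of either fragment. The join is lossy.

No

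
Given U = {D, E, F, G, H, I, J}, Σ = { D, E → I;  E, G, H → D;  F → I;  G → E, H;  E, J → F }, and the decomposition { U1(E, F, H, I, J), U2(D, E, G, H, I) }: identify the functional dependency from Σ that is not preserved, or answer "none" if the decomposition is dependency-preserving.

D, E → I lies within U2.
E, G, H → D lies within U2.
F → I lies within U1.
G → E, H lies within U2.
E, J → F lies within U1.
Every dependency is enforceable on the fragments, so the decomposition is dependency-preserving.

none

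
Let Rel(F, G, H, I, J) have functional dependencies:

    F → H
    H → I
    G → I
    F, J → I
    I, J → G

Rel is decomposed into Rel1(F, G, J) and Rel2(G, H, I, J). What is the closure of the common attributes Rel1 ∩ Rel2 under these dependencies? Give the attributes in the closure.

Rel1 ∩ Rel2 = {G, J}.
G → I applies, adding I
Closure: {G, I, J}.

G, I, J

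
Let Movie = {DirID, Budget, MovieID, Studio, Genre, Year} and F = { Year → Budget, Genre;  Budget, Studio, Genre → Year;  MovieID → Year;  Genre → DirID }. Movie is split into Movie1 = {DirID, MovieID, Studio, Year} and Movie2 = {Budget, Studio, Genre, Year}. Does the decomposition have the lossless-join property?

Common attributes: Movie1 ∩ Movie2 = {Studio, Year}.
Closure of {Studio, Year}: Year → Budget, Genre applies, adding Budget, Genre; Genre → DirID applies, adding DirID. So (Studio, Year)⁺ = {DirID, Budget, Studio, Genre, Year}.
This closure contains every attribute of Movie2, so Movie1 ∩ Movie2 → Movie2. The join is lossless.

Yes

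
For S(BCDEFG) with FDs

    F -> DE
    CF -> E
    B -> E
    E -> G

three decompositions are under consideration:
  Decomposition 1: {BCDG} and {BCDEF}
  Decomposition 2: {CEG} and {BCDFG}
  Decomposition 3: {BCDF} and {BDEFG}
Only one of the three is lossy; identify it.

Decomposition 1: common = {BCD}, closure = {BCDEG} → lossless.
Decomposition 2: common = {CG}, closure = {CG} → lossy.
Decomposition 3: common = {BDF}, closure = {BDEFG} → lossless.

Decomposition 2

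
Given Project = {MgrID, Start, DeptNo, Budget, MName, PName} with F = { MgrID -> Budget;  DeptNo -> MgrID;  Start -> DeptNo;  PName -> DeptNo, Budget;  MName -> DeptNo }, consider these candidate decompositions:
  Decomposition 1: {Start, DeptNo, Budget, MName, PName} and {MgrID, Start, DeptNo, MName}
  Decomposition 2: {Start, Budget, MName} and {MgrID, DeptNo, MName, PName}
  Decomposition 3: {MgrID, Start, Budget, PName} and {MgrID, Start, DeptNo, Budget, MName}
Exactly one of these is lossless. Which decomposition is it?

Decomposition 1: common = {Start, DeptNo, MName}, closure = {MgrID, Start, DeptNo, Budget, MName} → lossless.
Decomposition 2: common = {MName}, closure = {MgrID, DeptNo, Budget, MName} → lossy.
Decomposition 3: common = {MgrID, Start, Budget}, closure = {MgrID, Start, DeptNo, Budget} → lossy.

Decomposition 1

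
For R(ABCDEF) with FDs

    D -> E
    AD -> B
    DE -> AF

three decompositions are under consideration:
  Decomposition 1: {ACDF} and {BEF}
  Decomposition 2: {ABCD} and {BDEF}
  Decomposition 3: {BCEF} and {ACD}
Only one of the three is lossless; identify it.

Decomposition 1: common = {F}, closure = {F} → lossy.
Decomposition 2: common = {BD}, closure = {ABDEF} → lossless.
Decomposition 3: common = {C}, closure = {C} → lossy.

Decomposition 2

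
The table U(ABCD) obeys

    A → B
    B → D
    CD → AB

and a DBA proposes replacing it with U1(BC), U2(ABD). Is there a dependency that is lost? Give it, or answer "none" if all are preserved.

Check CD → AB: no single fragment contains all of {ABCD}, and the restricted closure of {CD} across the fragments never reaches {AB}.
A → B is preserved.
B → D is preserved.

CD → AB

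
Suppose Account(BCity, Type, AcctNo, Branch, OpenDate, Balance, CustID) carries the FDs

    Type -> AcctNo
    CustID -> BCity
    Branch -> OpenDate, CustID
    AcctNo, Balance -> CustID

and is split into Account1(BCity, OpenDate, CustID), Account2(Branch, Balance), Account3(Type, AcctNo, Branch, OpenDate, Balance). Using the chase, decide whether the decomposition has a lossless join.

Chase test. Columns are BCity, Type, AcctNo, Branch, OpenDate, Balance, CustID; row i has aⱼ where attribute j ∈ Accounti, else bᵢⱼ.
Initial tableau (one row per fragment):
  row 1: a1 b12 b13 b14 a5 b16 a7
  row 2: b21 b22 b23 a4 b25 a6 b27
  row 3: b31 a2 a3 a4 a5 a6 b37
Rows 2 and 3 agree on Branch; apply Branch→OpenDate, CustID and equate their OpenDate, CustID entries.
Rows 2 and 3 agree on CustID; apply CustID→BCity and equate their BCity entries.
No row becomes fully distinguished — the join is lossy.

No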